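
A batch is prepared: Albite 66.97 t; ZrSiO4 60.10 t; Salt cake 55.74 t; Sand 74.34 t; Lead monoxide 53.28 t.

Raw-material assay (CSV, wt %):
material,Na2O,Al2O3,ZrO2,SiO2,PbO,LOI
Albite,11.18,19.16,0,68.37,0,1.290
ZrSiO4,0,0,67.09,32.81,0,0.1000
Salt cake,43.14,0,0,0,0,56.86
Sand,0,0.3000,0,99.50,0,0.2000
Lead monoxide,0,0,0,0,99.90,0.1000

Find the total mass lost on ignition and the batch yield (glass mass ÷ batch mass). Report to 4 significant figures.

LOI loss = 32.82 t; glass = 277.6 t; yield = 89.43%

Exact precision is carried in all steps; values along the way are printed with 4-significant-digit rounding when written out. Every reported figure carries a single rounding — the derived quantities, which include net glass mass, the five compositions, the totals, the yield, LOI, are computed at exact precision, as quoted within the problem or the answer, from the batch weights per 277.6 t of glass.
Ignition loss by material:
  Albite: 66.97 × 0.01290 = 0.8639 t
  ZrSiO4: 60.10 × 0.001000 = 0.06010 t
  Salt cake: 55.74 × 0.5686 = 31.69 t
  Sand: 74.34 × 0.002000 = 0.1487 t
  Lead monoxide: 53.28 × 0.001000 = 0.05328 t
Total LOI = 32.82 t
Glass = batch − LOI = 310.4 − 32.82 = 277.6 t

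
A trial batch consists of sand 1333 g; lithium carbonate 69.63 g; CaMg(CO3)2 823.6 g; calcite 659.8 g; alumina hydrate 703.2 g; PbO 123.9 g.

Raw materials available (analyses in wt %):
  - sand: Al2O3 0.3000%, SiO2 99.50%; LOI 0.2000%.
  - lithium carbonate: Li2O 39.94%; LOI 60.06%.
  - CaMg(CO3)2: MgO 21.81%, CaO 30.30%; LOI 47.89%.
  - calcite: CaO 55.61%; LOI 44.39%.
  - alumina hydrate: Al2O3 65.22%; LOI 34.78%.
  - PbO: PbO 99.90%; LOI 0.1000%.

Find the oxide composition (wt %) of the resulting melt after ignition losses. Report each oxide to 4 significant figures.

Intermediates are displayed, with 4-significant-figure rounding, as written; the working math maintains full precision at all times; a single rounding completes each reported result — the derived quantities, including the yield, ignition loss, totals, net glass mass, six oxide percentages, are computed from the weighed amounts per 2737 g of glass in full precision as set out in either problem or answer.
Per-oxide mass from batch:
  PbO: 123.9·0.9990 = 123.8 g
  Al2O3: 1333·0.003000 + 703.2·0.6522 = 462.6 g
  SiO2: 1333·0.9950 = 1326 g
  MgO: 823.6·0.2181 = 179.6 g
  CaO: 823.6·0.3030 + 659.8·0.5561 = 616.5 g
  Li2O: 69.63·0.3994 = 27.81 g
LOI: 1333·0.002000 + 69.63·0.6006 + 823.6·0.4789 + 659.8·0.4439 + 703.2·0.3478 + 123.9·0.001000 = 976.5 g
Glass = total batch minus LOI = 3713 − 976.5 = 2737 g (consistent with Σ oxide mass)
percent by weight: oxide/glass ×100

Glass mass = 2737 g (batch 3713 − LOI 976.5).
Composition: PbO 4.523%, Al2O3 16.90%, SiO2 48.47%, MgO 6.564%, CaO 22.53%, Li2O 1.016%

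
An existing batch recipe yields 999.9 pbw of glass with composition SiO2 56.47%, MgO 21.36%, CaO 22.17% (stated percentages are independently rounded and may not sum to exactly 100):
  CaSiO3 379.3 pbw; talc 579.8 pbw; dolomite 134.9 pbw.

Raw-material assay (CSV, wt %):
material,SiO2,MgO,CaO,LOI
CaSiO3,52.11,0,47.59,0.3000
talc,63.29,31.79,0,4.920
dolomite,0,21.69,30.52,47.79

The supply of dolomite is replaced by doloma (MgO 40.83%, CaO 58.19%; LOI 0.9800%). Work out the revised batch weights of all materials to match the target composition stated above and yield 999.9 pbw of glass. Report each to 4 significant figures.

Revised batch per 999.9 pbw glass:
  CaSiO3: 378.7 pbw
  talc: 580.3 pbw
  doloma: 71.24 pbw
Total batch = 1030 pbw; LOI loss = 30.39 pbw

Full precision is kept at every stage; mid-chain values appear, rounded to 4 significant digits, in the printout. Each reported value is rounded just once; derived quantities (the totals, three oxide percentages, the yield, ignition loss, net glass mass) are rebuilt at full float precision using the weight values on 999.9 pbw of glass as quoted within either problem or answer.
Target masses of each oxide per 999.9 pbw glass:
  SiO2: 56.47% × 999.9 = 564.6 pbw
  MgO: 21.36% × 999.9 = 213.6 pbw
  CaO: 22.17% × 999.9 = 221.7 pbw
Checking each oxide sum given the weights on record, at the basis given (sums match the target masses within answer rounding):
  SiO2: 378.7·0.5211 + 580.3·0.6329 = 564.6 pbw (target 564.6 pbw)
  MgO: 580.3·0.3179 + 71.24·0.4083 = 213.6 pbw (target 213.6 pbw)
  CaO: 378.7·0.4759 + 71.24·0.5819 = 221.7 pbw (target 221.7 pbw)
Consistency of the glass mass: total charge less LOI = 999.9 pbw (summing oxide targets gives 999.9 pbw; basis as stated: 999.9 pbw — gaps are rounding artifacts).
Batch grand total — Σ batch = 1030 pbw; ignition loss, Σ(batch × LOI) = 30.39 pbw; glass ÷ batch gives a yield of 97.05%.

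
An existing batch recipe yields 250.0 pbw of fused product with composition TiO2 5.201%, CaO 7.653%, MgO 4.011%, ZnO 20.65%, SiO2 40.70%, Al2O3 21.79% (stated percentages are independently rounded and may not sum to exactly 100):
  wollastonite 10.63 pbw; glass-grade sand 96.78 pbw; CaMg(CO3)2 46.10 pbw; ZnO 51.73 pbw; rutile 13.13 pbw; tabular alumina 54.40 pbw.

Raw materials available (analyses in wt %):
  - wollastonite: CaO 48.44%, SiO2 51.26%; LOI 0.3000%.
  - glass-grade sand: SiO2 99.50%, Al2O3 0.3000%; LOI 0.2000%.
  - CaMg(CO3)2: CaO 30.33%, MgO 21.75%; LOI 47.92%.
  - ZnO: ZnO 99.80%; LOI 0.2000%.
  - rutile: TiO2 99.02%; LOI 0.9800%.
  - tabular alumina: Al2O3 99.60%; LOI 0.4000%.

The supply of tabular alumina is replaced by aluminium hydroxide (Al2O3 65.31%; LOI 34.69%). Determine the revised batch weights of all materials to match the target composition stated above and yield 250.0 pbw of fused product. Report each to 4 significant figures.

Revised batch per 250.0 pbw fused product:
  wollastonite: 10.63 pbw
  glass-grade sand: 96.78 pbw
  CaMg(CO3)2: 46.10 pbw
  ZnO: 51.73 pbw
  rutile: 13.13 pbw
  aluminium hydroxide: 82.97 pbw
Total batch = 301.3 pbw; LOI loss = 51.33 pbw

Every computation keeps exact precision throughout. Values along the way are displayed rounded off to 4 significant figures alongside each step; exactly one rounding goes into every reported result. All derived quantities (the yield, LOI, totals, glass mass, the six compositions) are carried in full precision starting from the weights at 250.0 pbw of glass, as written in question or answer.
Oxide mass targets, per 250.0 pbw fused product:
  TiO2: 5.201% × 250.0 = 13.00 pbw
  CaO: 7.653% × 250.0 = 19.13 pbw
  MgO: 4.011% × 250.0 = 10.03 pbw
  ZnO: 20.65% × 250.0 = 51.62 pbw
  SiO2: 40.70% × 250.0 = 101.8 pbw
  Al2O3: 21.79% × 250.0 = 54.48 pbw
Oxide-by-oxide audit given the weights on record, against the basis in use (sum by sum, the targets are met modulo rounding of the values):
  TiO2: 13.13·0.9902 = 13.00 pbw (target 13.00 pbw)
  CaO: 10.63·0.4844 + 46.10·0.3033 = 19.13 pbw (target 19.13 pbw)
  MgO: 46.10·0.2175 = 10.03 pbw (target 10.03 pbw)
  ZnO: 51.73·0.9980 = 51.63 pbw (target 51.62 pbw)
  SiO2: 10.63·0.5126 + 96.78·0.9950 = 101.7 pbw (target 101.8 pbw)
  Al2O3: 96.78·0.003000 + 82.97·0.6531 = 54.48 pbw (target 54.48 pbw)
The glass-mass cross-check: the batch minus its LOI: 250.0 pbw (targets for the oxides total 250.0 pbw; with the basis standing at 250.0 pbw — differing by rounding only).
Summing the batch: Σ batch = 301.3 pbw; the LOI term Σ batch·LOI equals 51.33 pbw; as yield: glass ÷ batch → 82.97%.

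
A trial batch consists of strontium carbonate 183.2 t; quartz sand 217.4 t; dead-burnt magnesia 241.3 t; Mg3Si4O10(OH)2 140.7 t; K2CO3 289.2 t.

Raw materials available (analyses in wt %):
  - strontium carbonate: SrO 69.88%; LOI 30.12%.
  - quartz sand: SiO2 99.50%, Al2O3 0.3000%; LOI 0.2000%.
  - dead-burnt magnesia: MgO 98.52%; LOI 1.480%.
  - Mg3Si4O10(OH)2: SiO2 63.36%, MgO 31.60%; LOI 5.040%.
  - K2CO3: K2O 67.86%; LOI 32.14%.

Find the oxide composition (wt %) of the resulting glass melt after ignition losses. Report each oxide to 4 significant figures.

Glass mass = 912.6 t (batch 1072 − LOI 159.2).
Composition: SrO 14.03%, SiO2 33.47%, Al2O3 0.07147%, MgO 30.92%, K2O 21.51%

Every computation holds exact precision from first step to last. Mid-chain values are shown (rounded to four significant digits) within the worked lines; each reported number takes exactly one rounding. The derived quantities (the totals, five oxide percentages, LOI, the yield, net glass mass) are rebuilt in full precision from the batch weights at 912.6 t of glass as set out in problem or answer.
Delivered oxide masses:
  SrO: 183.2·0.6988 = 128.0 t
  SiO2: 217.4·0.9950 + 140.7·0.6336 = 305.5 t
  Al2O3: 217.4·0.003000 = 0.6522 t
  MgO: 241.3·0.9852 + 140.7·0.3160 = 282.2 t
  K2O: 289.2·0.6786 = 196.3 t
LOI: 183.2·0.3012 + 217.4·0.002000 + 241.3·0.01480 + 140.7·0.05040 + 289.2·0.3214 = 159.2 t
Net of LOI, the glass mass = 1072 − 159.2 = 912.6 t (matching Σ of the oxides)
wt %: oxide over glass, times 100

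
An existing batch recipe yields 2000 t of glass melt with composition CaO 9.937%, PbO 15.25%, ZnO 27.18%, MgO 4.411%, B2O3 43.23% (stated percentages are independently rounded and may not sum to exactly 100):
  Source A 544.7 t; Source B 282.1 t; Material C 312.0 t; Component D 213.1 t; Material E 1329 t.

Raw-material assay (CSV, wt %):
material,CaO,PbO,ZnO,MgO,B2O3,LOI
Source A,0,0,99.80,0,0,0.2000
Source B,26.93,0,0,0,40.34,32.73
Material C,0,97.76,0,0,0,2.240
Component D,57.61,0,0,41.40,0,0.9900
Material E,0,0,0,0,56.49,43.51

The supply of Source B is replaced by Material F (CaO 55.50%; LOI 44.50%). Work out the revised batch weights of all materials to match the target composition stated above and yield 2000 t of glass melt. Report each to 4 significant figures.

Revised batch per 2000 t glass melt:
  Source A: 544.7 t
  Material F: 136.9 t
  Material C: 312.0 t
  Component D: 213.1 t
  Material E: 1531 t
Total batch = 2738 t; LOI loss = 737.2 t

Values along the way are shown (rounded to four significant digits) within the worked lines; exact precision is maintained through the solve. Every reported value sees exactly one rounding; all derived quantities, including five oxide percentages, net glass mass, LOI, the yield, the totals, are carried from the batch weights on 2000 t of glass at exact precision, exactly as printed in the problem or the answer.
Oxide mass targets, per 2000 t glass melt:
  CaO: 9.937% × 2000 = 198.7 t
  PbO: 15.25% × 2000 = 305.0 t
  ZnO: 27.18% × 2000 = 543.6 t
  MgO: 4.411% × 2000 = 88.22 t
  B2O3: 43.23% × 2000 = 864.6 t
Checking each oxide sum working from each reported weight, per the basis as stated (each sum matches its target mass exact up to rounding of places):
  CaO: 136.9·0.5550 + 213.1·0.5761 = 198.7 t (target 198.7 t)
  PbO: 312.0·0.9776 = 305.0 t (target 305.0 t)
  ZnO: 544.7·0.9980 = 543.6 t (target 543.6 t)
  MgO: 213.1·0.4140 = 88.22 t (target 88.22 t)
  B2O3: 1531·0.5649 = 864.9 t (target 864.6 t)
Consistency of the glass mass: net batch after ignition = 2000 t (the Σ of target masses is 2000 t; with the basis standing at 2000 t — differing by rounding only).
Adding the batch up: Σ batch = 2738 t; loss to ignition Σ batch·LOI = 737.2 t; glass ÷ batch gives a yield of 73.07%.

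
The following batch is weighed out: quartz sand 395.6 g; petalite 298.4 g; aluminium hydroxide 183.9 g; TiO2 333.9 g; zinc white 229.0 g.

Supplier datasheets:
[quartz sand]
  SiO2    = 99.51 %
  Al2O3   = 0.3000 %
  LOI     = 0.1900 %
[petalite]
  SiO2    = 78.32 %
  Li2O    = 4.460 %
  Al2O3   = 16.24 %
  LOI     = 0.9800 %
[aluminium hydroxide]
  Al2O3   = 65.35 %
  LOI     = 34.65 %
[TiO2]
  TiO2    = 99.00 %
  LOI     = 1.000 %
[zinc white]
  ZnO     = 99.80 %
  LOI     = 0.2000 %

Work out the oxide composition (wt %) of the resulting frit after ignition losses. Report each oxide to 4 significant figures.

Glass mass = 1370 g (batch 1441 − LOI 71.19).
Composition: TiO2 24.14%, SiO2 45.81%, ZnO 16.69%, Li2O 0.9717%, Al2O3 12.40%

Each numeric step keeps exact precision end to end. Intermediates are shown with 4-significant-digit rounding alongside each step; a single rounding finalizes each reported number. All derived quantities, including ignition loss, the yield, five oxide percentages, totals, glass mass, are rebuilt from the batch weights on 1370 g of glass at full float precision as they appear in the problem or answer text.
Oxide masses out of the charge:
  TiO2: 333.9·0.9900 = 330.6 g
  SiO2: 395.6·0.9951 + 298.4·0.7832 = 627.4 g
  ZnO: 229.0·0.9980 = 228.5 g
  Li2O: 298.4·0.04460 = 13.31 g
  Al2O3: 395.6·0.003000 + 298.4·0.1624 + 183.9·0.6535 = 169.8 g
LOI: 395.6·0.001900 + 298.4·0.009800 + 183.9·0.3465 + 333.9·0.01000 + 229.0·0.002000 = 71.19 g
Resulting glass, batch − LOI: 1441 − 71.19 = 1370 g (the oxide masses sum to this)
oxide / glass × 100 gives the wt %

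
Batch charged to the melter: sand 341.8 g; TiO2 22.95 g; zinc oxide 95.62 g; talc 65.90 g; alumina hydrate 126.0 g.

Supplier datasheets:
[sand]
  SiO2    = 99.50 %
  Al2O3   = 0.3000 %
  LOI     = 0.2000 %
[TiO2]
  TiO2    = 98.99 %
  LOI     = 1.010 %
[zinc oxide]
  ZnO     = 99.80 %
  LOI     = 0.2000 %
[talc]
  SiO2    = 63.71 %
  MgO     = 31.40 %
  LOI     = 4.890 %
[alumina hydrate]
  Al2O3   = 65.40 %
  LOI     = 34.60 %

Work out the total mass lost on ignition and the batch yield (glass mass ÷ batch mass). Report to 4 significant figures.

Each numeric step maintains full precision in every operation; the intermediate values appear (rounded to four significant digits) when written out. Each reported result is rounded just once. The derived quantities, including totals, five oxide percentages, net glass mass, yield, ignition loss, are rebuilt starting from the weights at 604.3 g of glass at exact precision, as they appear in the problem or the answer.
LOI of each material in turn:
  sand: 341.8 × 0.002000 = 0.6836 g
  TiO2: 22.95 × 0.01010 = 0.2318 g
  zinc oxide: 95.62 × 0.002000 = 0.1912 g
  talc: 65.90 × 0.04890 = 3.223 g
  alumina hydrate: 126.0 × 0.3460 = 43.60 g
Total LOI = 47.93 g
Glass = batch − LOI = 652.3 − 47.93 = 604.3 g

LOI loss = 47.93 g; glass = 604.3 g; yield = 92.65%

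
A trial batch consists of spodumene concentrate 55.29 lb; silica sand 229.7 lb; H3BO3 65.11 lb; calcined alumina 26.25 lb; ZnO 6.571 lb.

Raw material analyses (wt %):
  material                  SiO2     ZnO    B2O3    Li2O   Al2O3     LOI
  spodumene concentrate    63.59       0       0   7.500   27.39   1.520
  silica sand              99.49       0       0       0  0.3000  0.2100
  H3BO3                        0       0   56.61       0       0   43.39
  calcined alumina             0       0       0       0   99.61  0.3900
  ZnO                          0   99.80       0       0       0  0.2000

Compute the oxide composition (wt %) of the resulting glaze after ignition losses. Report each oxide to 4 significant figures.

Glass mass = 353.2 lb (batch 382.9 − LOI 29.69).
Composition: SiO2 74.65%, ZnO 1.857%, B2O3 10.43%, Li2O 1.174%, Al2O3 11.88%

Rounding to four significant digits governs each mid-chain value as displayed. Every computation maintains full precision in all steps — every reported number is rounded only once; derived quantities, which include the yield, totals, net glass mass, the five compositions, LOI, are re-derived in full float precision, as written in question or answer, starting from the weights for 353.2 lb of glass.
Per-oxide mass from batch:
  SiO2: 55.29·0.6359 + 229.7·0.9949 = 263.7 lb
  ZnO: 6.571·0.9980 = 6.558 lb
  B2O3: 65.11·0.5661 = 36.86 lb
  Li2O: 55.29·0.07500 = 4.147 lb
  Al2O3: 55.29·0.2739 + 229.7·0.003000 + 26.25·0.9961 = 41.98 lb
LOI: 55.29·0.01520 + 229.7·0.002100 + 65.11·0.4339 + 26.25·0.003900 + 6.571·0.002000 = 29.69 lb
Resulting glass, batch − LOI: 382.9 − 29.69 = 353.2 lb (the oxide masses sum to this)
wt %: oxide over glass, times 100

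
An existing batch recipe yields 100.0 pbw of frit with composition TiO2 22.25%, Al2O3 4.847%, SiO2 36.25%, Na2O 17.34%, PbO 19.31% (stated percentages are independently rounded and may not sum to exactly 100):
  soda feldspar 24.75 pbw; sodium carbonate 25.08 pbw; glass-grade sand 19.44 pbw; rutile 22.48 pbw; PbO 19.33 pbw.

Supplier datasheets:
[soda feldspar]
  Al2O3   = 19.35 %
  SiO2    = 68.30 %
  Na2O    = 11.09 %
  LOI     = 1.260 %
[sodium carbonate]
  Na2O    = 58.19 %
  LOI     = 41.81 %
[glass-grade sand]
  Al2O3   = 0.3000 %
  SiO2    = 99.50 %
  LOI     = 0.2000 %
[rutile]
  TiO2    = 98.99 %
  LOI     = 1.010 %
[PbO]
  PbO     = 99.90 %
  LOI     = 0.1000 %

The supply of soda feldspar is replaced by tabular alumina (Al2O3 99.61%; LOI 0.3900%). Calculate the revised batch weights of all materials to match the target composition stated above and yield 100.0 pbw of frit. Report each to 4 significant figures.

All arithmetic holds exact precision through every step — mid-chain values are printed with 4-significant-figure rounding alongside each step — every reported number takes a single rounding; the derived quantities are recomputed in full precision (the five compositions, the totals, yield, ignition loss, glass mass) starting from the weights per 100.0 pbw of glass, exactly as shown in problem or answer.
Oxide-by-oxide targets in 100.0 pbw frit:
  TiO2: 22.25% × 100.0 = 22.25 pbw
  Al2O3: 4.847% × 100.0 = 4.847 pbw
  SiO2: 36.25% × 100.0 = 36.25 pbw
  Na2O: 17.34% × 100.0 = 17.34 pbw
  PbO: 19.31% × 100.0 = 19.31 pbw
Mass-balance tally per oxide per the reported batch figures, under the basis named above (each sum matches its target mass inside rounding margins):
  TiO2: 22.48·0.9899 = 22.25 pbw (target 22.25 pbw)
  Al2O3: 4.756·0.9961 + 36.43·0.003000 = 4.847 pbw (target 4.847 pbw)
  SiO2: 36.43·0.9950 = 36.25 pbw (target 36.25 pbw)
  Na2O: 29.80·0.5819 = 17.34 pbw (target 17.34 pbw)
  PbO: 19.33·0.9990 = 19.31 pbw (target 19.31 pbw)
Consistency of the glass mass: total charge less LOI = 100.0 pbw (per-oxide target masses sum to 100.0 pbw; basis as stated: 100.0 pbw — gaps are rounding artifacts).
Total batch = Σ batch = 112.8 pbw; LOI removed, Σ of batch·LOI: 12.80 pbw; yield, glass over the total, = 88.65%.

Revised batch per 100.0 pbw frit:
  tabular alumina: 4.756 pbw
  sodium carbonate: 29.80 pbw
  glass-grade sand: 36.43 pbw
  rutile: 22.48 pbw
  PbO: 19.33 pbw
Total batch = 112.8 pbw; LOI loss = 12.80 pbw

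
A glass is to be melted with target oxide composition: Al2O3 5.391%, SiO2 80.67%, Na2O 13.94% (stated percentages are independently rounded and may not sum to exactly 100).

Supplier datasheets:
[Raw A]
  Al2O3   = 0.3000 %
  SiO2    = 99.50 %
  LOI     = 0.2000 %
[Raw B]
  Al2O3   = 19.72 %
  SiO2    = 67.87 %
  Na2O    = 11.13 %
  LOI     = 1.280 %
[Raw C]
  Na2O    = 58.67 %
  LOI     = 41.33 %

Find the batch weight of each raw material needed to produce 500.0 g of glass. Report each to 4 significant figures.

All arithmetic runs at full precision from first step to last; values along the way are displayed with 4-significant-digit rounding within the worked lines. Each reported value sees exactly one rounding; derived quantities (LOI, totals, three oxide percentages, yield, net glass mass) are recomputed at full precision from the batch weights per 500.0 g of glass, as quoted within problem or answer.
Oxide-by-oxide targets in 500.0 g glass:
  Al2O3: 5.391% × 500.0 = 26.96 g
  SiO2: 80.67% × 500.0 = 403.4 g
  Na2O: 13.94% × 500.0 = 69.70 g
Oxide-by-oxide audit given the weights on record, versus the basis set out (sum by sum, the targets are met given rounding of the digits):
  Al2O3: 315.4·0.003000 + 131.9·0.1972 = 26.96 g (target 26.96 g)
  SiO2: 315.4·0.9950 + 131.9·0.6787 = 403.3 g (target 403.4 g)
  Na2O: 131.9·0.1113 + 93.78·0.5867 = 69.70 g (target 69.70 g)
The glass-mass cross-check: Σ batch − LOI loss = 500.0 g (oxide target masses add up to 500.0 g; versus the stated basis of 500.0 g — deltas are rounding alone).
Adding the batch up: Σ batch = 541.1 g; LOI loss = Σ batch·LOI = 41.08 g; yield: glass divided by total = 92.41%.

Batch per 500.0 g glass:
  Raw A: 315.4 g
  Raw B: 131.9 g
  Raw C: 93.78 g
Total batch = 541.1 g; LOI loss = 41.08 g; yield = 92.41%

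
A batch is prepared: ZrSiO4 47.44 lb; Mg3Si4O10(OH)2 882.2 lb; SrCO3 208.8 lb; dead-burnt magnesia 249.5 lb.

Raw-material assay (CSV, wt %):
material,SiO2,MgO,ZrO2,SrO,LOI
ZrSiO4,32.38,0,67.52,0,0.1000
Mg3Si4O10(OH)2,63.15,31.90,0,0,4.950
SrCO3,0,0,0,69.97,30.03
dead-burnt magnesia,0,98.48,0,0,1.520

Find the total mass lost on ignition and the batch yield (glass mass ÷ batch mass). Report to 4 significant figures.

The whole derivation runs at full precision throughout; in-progress results are printed rounded to 4 significant figures at each printed step. Exactly one rounding lands on every reported number. The derived quantities, which include net glass mass, ignition loss, the yield, four oxide percentages, the totals, are computed in full float precision, precisely as stated by question or answer, using the weight values for 1278 lb of glass.
Per-material ignition loss:
  ZrSiO4: 47.44 × 0.001000 = 0.04744 lb
  Mg3Si4O10(OH)2: 882.2 × 0.04950 = 43.67 lb
  SrCO3: 208.8 × 0.3003 = 62.70 lb
  dead-burnt magnesia: 249.5 × 0.01520 = 3.792 lb
Total LOI = 110.2 lb
Glass = batch − LOI = 1388 − 110.2 = 1278 lb

LOI loss = 110.2 lb; glass = 1278 lb; yield = 92.06%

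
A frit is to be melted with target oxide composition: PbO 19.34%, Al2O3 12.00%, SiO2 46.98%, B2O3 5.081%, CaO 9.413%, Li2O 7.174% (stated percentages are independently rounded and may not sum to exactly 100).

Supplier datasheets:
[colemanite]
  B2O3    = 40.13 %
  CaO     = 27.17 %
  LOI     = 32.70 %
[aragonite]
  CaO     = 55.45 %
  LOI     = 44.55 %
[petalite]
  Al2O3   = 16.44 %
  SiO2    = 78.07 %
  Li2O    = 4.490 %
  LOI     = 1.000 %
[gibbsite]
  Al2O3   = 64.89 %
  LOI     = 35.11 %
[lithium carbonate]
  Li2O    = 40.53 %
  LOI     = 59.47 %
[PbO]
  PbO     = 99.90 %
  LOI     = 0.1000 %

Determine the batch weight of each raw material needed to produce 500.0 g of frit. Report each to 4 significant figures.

Batch per 500.0 g frit:
  colemanite: 63.31 g
  aragonite: 53.86 g
  petalite: 300.9 g
  gibbsite: 16.23 g
  lithium carbonate: 55.17 g
  PbO: 96.80 g
Total batch = 586.3 g; LOI loss = 86.31 g; yield = 85.28%

Exact precision is maintained in every operation. Mid-chain values are shown, rounded to 4 significant figures, at each printed step — each reported value is rounded only once; all derived quantities are computed at full precision (LOI, the six compositions, yield, totals, net glass mass) starting from the weights at 500.0 g of glass as given in the problem or answer text.
Target masses of each oxide per 500.0 g frit:
  PbO: 19.34% × 500.0 = 96.70 g
  Al2O3: 12.00% × 500.0 = 60.00 g
  SiO2: 46.98% × 500.0 = 234.9 g
  B2O3: 5.081% × 500.0 = 25.40 g
  CaO: 9.413% × 500.0 = 47.06 g
  Li2O: 7.174% × 500.0 = 35.87 g
Sums-versus-targets review per the reported batch figures, versus the basis set out (every target is met by its sum within answer rounding):
  PbO: 96.80·0.9990 = 96.70 g (target 96.70 g)
  Al2O3: 300.9·0.1644 + 16.23·0.6489 = 60.00 g (target 60.00 g)
  SiO2: 300.9·0.7807 = 234.9 g (target 234.9 g)
  B2O3: 63.31·0.4013 = 25.41 g (target 25.40 g)
  CaO: 63.31·0.2717 + 53.86·0.5545 = 47.07 g (target 47.06 g)
  Li2O: 300.9·0.04490 + 55.17·0.4053 = 35.87 g (target 35.87 g)
Glass-mass closure: batch total minus LOI = 500.0 g (the targets, summed, come to 499.9 g; versus the stated basis of 500.0 g — deltas are rounding alone).
Total batch = Σ batch = 586.3 g; LOI removed, Σ of batch·LOI: 86.31 g; yield = glass ÷ total batch = 85.28%.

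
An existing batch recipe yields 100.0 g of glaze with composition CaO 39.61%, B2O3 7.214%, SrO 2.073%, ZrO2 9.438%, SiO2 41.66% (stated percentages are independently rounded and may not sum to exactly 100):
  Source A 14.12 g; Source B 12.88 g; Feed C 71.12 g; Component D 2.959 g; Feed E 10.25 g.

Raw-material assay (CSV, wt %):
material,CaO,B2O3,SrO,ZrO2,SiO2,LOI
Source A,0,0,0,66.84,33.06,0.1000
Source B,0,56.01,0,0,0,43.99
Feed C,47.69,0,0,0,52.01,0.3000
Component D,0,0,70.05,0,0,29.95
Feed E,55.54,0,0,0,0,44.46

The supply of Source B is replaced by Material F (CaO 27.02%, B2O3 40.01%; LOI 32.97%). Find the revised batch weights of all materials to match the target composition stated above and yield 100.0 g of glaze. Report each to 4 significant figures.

Revised batch per 100.0 g glaze:
  Source A: 14.12 g
  Material F: 18.03 g
  Feed C: 71.12 g
  Component D: 2.959 g
  Feed E: 1.474 g
Total batch = 107.7 g; LOI loss = 7.714 g

The intermediate values appear (rounded to four significant digits) on the page; each numeric step runs at full precision through every step — a single rounding yields every reported value. Derived quantities, which include yield, the totals, glass mass, the five compositions, LOI, are carried in full precision, precisely as stated by the question or the answer, starting from the weights on 100.0 g of glass.
Per-oxide target masses for 100.0 g glaze:
  CaO: 39.61% × 100.0 = 39.61 g
  B2O3: 7.214% × 100.0 = 7.214 g
  SrO: 2.073% × 100.0 = 2.073 g
  ZrO2: 9.438% × 100.0 = 9.438 g
  SiO2: 41.66% × 100.0 = 41.66 g
Oxide-by-oxide audit on the weights just shown, versus the basis set out (sums match the target masses net of answer rounding effects):
  CaO: 18.03·0.2702 + 71.12·0.4769 + 1.474·0.5554 = 39.61 g (target 39.61 g)
  B2O3: 18.03·0.4001 = 7.214 g (target 7.214 g)
  SrO: 2.959·0.7005 = 2.073 g (target 2.073 g)
  ZrO2: 14.12·0.6684 = 9.438 g (target 9.438 g)
  SiO2: 14.12·0.3306 + 71.12·0.5201 = 41.66 g (target 41.66 g)
Glass-mass sanity pass: whole batch net of LOI = 99.99 g (per-oxide target masses sum to 100.0 g; against the stated basis, 100.0 g — differing by rounding only).
Batch grand total — Σ batch = 107.7 g; ignition loss, Σ(batch × LOI) = 7.714 g; as yield: glass ÷ batch → 92.84%.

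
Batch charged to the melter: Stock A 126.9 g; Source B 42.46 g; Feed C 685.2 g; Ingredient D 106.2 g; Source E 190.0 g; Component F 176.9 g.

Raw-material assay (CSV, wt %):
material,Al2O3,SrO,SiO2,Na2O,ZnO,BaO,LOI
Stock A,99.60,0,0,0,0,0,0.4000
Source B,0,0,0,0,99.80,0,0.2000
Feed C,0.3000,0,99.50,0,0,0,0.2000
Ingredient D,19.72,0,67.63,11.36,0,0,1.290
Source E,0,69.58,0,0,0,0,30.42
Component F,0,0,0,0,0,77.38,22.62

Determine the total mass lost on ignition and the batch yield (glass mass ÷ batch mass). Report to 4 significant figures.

LOI loss = 101.1 g; glass = 1227 g; yield = 92.38%

All arithmetic runs at full float precision end to end; working values are rounded off to 4 significant figures when displayed — every reported figure includes exactly one rounding — derived quantities, which include the yield, totals, glass mass, ignition loss, the six compositions, are carried at full precision, as given in either problem or answer, starting from the weights per 1227 g of glass.
LOI of each material in turn:
  Stock A: 126.9 × 0.004000 = 0.5076 g
  Source B: 42.46 × 0.002000 = 0.08492 g
  Feed C: 685.2 × 0.002000 = 1.370 g
  Ingredient D: 106.2 × 0.01290 = 1.370 g
  Source E: 190.0 × 0.3042 = 57.80 g
  Component F: 176.9 × 0.2262 = 40.01 g
Total LOI = 101.1 g
Glass = batch − LOI = 1328 − 101.1 = 1227 g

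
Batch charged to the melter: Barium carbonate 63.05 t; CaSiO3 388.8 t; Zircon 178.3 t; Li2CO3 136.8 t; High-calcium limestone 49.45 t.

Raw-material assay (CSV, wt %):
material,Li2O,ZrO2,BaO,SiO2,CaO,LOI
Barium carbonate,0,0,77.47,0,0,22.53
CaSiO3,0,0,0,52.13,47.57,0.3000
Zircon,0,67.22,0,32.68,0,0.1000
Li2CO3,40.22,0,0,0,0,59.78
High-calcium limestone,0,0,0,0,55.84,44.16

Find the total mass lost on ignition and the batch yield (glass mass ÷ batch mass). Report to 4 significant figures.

Working values are printed rounded to four significant figures in the working — all internal work maintains full float precision at every stage — every reported figure receives exactly one rounding — the derived quantities (yield, LOI, totals, glass mass, five oxide percentages) are carried in full precision from the weighed amounts for 697.2 t of glass precisely as stated by the problem or the answer.
Ignition loss by material:
  Barium carbonate: 63.05 × 0.2253 = 14.21 t
  CaSiO3: 388.8 × 0.003000 = 1.166 t
  Zircon: 178.3 × 0.001000 = 0.1783 t
  Li2CO3: 136.8 × 0.5978 = 81.78 t
  High-calcium limestone: 49.45 × 0.4416 = 21.84 t
Total LOI = 119.2 t
Glass = batch − LOI = 816.4 − 119.2 = 697.2 t

LOI loss = 119.2 t; glass = 697.2 t; yield = 85.40%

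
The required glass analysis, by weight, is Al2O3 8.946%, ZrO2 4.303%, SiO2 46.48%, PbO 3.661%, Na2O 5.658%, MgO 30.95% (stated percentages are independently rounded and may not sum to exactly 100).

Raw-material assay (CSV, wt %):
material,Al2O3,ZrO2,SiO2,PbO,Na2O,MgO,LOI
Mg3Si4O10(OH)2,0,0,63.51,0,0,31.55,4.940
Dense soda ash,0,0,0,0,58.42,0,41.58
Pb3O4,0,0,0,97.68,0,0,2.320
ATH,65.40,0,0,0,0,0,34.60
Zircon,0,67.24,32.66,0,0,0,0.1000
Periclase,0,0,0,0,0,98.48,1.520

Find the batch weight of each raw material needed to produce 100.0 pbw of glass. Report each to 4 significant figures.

Values along the way appear, rounded to four significant digits, when written out — all arithmetic runs at exact precision through the solve. Each reported number is rounded just once; derived quantities, which include the six compositions, glass mass, LOI, totals, yield, are re-derived in exact precision, precisely as stated by the question or the answer, starting from the weights at 100.0 pbw of glass.
Target oxide masses per 100.0 pbw glass:
  Al2O3: 8.946% × 100.0 = 8.946 pbw
  ZrO2: 4.303% × 100.0 = 4.303 pbw
  SiO2: 46.48% × 100.0 = 46.48 pbw
  PbO: 3.661% × 100.0 = 3.661 pbw
  Na2O: 5.658% × 100.0 = 5.658 pbw
  MgO: 30.95% × 100.0 = 30.95 pbw
A balance pass over the oxides, with the batch weights as given, for the quoted basis mass (sums match the target masses modulo rounding of the values):
  Al2O3: 13.68·0.6540 = 8.947 pbw (target 8.946 pbw)
  ZrO2: 6.399·0.6724 = 4.303 pbw (target 4.303 pbw)
  SiO2: 69.89·0.6351 + 6.399·0.3266 = 46.48 pbw (target 46.48 pbw)
  PbO: 3.748·0.9768 = 3.661 pbw (target 3.661 pbw)
  Na2O: 9.685·0.5842 = 5.658 pbw (target 5.658 pbw)
  MgO: 69.89·0.3155 + 9.036·0.9848 = 30.95 pbw (target 30.95 pbw)
Glass-mass closure: batch Σ − ignition loss = 99.99 pbw (the targets, summed, come to 100.0 pbw; against the stated basis, 100.0 pbw — rounding explains the deltas).
Batch total: Σ batch = 112.4 pbw; Σ batch·LOI gives LOI loss = 12.44 pbw; yield = glass ÷ total batch = 88.93%.

Batch per 100.0 pbw glass:
  Mg3Si4O10(OH)2: 69.89 pbw
  Dense soda ash: 9.685 pbw
  Pb3O4: 3.748 pbw
  ATH: 13.68 pbw
  Zircon: 6.399 pbw
  Periclase: 9.036 pbw
Total batch = 112.4 pbw; LOI loss = 12.44 pbw; yield = 88.93%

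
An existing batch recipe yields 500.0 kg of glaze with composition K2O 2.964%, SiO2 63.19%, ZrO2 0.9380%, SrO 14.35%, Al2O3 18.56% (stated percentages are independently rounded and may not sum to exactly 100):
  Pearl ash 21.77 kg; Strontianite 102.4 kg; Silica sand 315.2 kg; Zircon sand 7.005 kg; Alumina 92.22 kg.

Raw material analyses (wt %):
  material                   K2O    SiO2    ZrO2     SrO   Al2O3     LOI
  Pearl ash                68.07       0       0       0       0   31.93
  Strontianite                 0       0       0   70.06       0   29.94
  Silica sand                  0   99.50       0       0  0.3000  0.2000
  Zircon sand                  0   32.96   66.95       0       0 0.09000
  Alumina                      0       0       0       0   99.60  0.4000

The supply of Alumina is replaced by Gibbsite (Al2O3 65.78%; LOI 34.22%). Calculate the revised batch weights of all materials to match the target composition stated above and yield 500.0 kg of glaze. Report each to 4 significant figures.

Revised batch per 500.0 kg glaze:
  Pearl ash: 21.77 kg
  Strontianite: 102.4 kg
  Silica sand: 315.2 kg
  Zircon sand: 7.005 kg
  Gibbsite: 139.6 kg
Total batch = 586.0 kg; LOI loss = 86.02 kg

All arithmetic keeps full precision at every stage; the intermediate values appear with 4-significant-figure rounding at each printed step — exactly one rounding is applied to every reported value; the derived quantities, which include five oxide percentages, the totals, glass mass, LOI, the yield, are carried in full float precision, exactly as printed in the problem or answer text, starting from the weights per 500.0 kg of glass.
The oxide mass targets at 500.0 kg glaze:
  K2O: 2.964% × 500.0 = 14.82 kg
  SiO2: 63.19% × 500.0 = 316.0 kg
  ZrO2: 0.9380% × 500.0 = 4.690 kg
  SrO: 14.35% × 500.0 = 71.75 kg
  Al2O3: 18.56% × 500.0 = 92.80 kg
Oxide-by-oxide audit using the reported weights, at the basis given (oxide sums agree with the targets given rounding of the digits):
  K2O: 21.77·0.6807 = 14.82 kg (target 14.82 kg)
  SiO2: 315.2·0.9950 + 7.005·0.3296 = 315.9 kg (target 316.0 kg)
  ZrO2: 7.005·0.6695 = 4.690 kg (target 4.690 kg)
  SrO: 102.4·0.7006 = 71.74 kg (target 71.75 kg)
  Al2O3: 315.2·0.003000 + 139.6·0.6578 = 92.77 kg (target 92.80 kg)
Auditing the glass mass value: whole batch net of LOI = 500.0 kg (per-oxide target masses sum to 500.0 kg; against the stated basis, 500.0 kg — any gap is answer rounding).
Whole-batch sum: Σ batch = 586.0 kg; the LOI term Σ batch·LOI equals 86.02 kg; yield = glass ÷ total batch = 85.32%.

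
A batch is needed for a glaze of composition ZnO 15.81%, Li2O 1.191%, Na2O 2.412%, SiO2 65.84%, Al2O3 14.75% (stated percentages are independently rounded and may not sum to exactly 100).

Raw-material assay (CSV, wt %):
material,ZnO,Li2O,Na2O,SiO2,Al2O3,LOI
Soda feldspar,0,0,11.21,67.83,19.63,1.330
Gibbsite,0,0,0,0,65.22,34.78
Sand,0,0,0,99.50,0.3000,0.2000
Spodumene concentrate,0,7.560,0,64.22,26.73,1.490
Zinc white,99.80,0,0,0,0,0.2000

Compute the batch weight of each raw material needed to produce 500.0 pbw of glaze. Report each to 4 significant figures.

Batch per 500.0 pbw glaze:
  Soda feldspar: 107.6 pbw
  Gibbsite: 47.46 pbw
  Sand: 206.7 pbw
  Spodumene concentrate: 78.77 pbw
  Zinc white: 79.21 pbw
Total batch = 519.7 pbw; LOI loss = 19.68 pbw; yield = 96.21%

The intermediate values appear rounded to 4 significant digits in the working — each numeric step holds full float precision in every operation — every reported value is rounded just once. All derived quantities (LOI, net glass mass, the totals, five oxide percentages, the yield) are recomputed at full precision from the weighed amounts on 500.0 pbw of glass, as given in the problem or the answer.
Oxide mass targets, per 500.0 pbw glaze:
  ZnO: 15.81% × 500.0 = 79.05 pbw
  Li2O: 1.191% × 500.0 = 5.955 pbw
  Na2O: 2.412% × 500.0 = 12.06 pbw
  SiO2: 65.84% × 500.0 = 329.2 pbw
  Al2O3: 14.75% × 500.0 = 73.75 pbw
Oxide-by-oxide audit with the batch weights as given, under the basis named above (each sum matches its target mass given rounding of the digits):
  ZnO: 79.21·0.9980 = 79.05 pbw (target 79.05 pbw)
  Li2O: 78.77·0.07560 = 5.955 pbw (target 5.955 pbw)
  Na2O: 107.6·0.1121 = 12.06 pbw (target 12.06 pbw)
  SiO2: 107.6·0.6783 + 206.7·0.9950 + 78.77·0.6422 = 329.2 pbw (target 329.2 pbw)
  Al2O3: 107.6·0.1963 + 47.46·0.6522 + 206.7·0.003000 + 78.77·0.2673 = 73.75 pbw (target 73.75 pbw)
Glass-mass closure: the batch minus its LOI: 500.1 pbw (per-oxide target masses sum to 500.0 pbw; versus the stated basis of 500.0 pbw — gaps are rounding artifacts).
Total batch = Σ batch = 519.7 pbw; the LOI term Σ batch·LOI equals 19.68 pbw; as yield: glass ÷ batch → 96.21%.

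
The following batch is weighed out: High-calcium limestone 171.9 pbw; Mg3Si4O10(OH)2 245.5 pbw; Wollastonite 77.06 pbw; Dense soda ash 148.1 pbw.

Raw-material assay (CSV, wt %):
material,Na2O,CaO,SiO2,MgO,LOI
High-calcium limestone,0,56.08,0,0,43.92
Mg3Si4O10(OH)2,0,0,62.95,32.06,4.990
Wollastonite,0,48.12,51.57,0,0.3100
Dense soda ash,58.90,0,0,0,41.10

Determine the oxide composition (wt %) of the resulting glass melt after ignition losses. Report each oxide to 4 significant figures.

Glass mass = 493.7 pbw (batch 642.6 − LOI 148.9).
Composition: Na2O 17.67%, CaO 27.04%, SiO2 39.35%, MgO 15.94%

All arithmetic maintains full precision at all times; intermediates are printed, with 4-significant-figure rounding, alongside each step. Every reported value is rounded only once. All derived quantities (net glass mass, the four compositions, yield, ignition loss, the totals) are rebuilt using the weight values per 493.7 pbw of glass in full float precision, exactly as shown in the problem or the answer.
Oxide masses out of the charge:
  Na2O: 148.1·0.5890 = 87.23 pbw
  CaO: 171.9·0.5608 + 77.06·0.4812 = 133.5 pbw
  SiO2: 245.5·0.6295 + 77.06·0.5157 = 194.3 pbw
  MgO: 245.5·0.3206 = 78.71 pbw
LOI: 171.9·0.4392 + 245.5·0.04990 + 77.06·0.003100 + 148.1·0.4110 = 148.9 pbw
Resulting glass, batch − LOI: 642.6 − 148.9 = 493.7 pbw (equal to the oxide-mass sum)
percent by weight: oxide/glass ×100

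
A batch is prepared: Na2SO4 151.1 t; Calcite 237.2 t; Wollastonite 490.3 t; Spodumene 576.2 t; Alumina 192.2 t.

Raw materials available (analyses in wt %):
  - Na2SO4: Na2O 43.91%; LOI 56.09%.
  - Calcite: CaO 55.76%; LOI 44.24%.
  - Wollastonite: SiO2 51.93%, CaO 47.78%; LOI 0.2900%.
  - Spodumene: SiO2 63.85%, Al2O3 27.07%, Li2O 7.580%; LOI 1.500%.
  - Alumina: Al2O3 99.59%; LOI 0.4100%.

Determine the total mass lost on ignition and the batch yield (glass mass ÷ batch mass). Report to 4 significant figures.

Values along the way are displayed (rounded to four significant digits) when written out. Exact precision is carried in all steps — each reported result carries a single rounding. All derived quantities (five oxide percentages, ignition loss, net glass mass, the yield, totals) are re-derived in exact precision starting from the weights for 1446 t of glass, as written in the problem or answer text.
LOI of each material in turn:
  Na2SO4: 151.1 × 0.5609 = 84.75 t
  Calcite: 237.2 × 0.4424 = 104.9 t
  Wollastonite: 490.3 × 0.002900 = 1.422 t
  Spodumene: 576.2 × 0.01500 = 8.643 t
  Alumina: 192.2 × 0.004100 = 0.7880 t
Total LOI = 200.5 t
Glass = batch − LOI = 1647 − 200.5 = 1446 t

LOI loss = 200.5 t; glass = 1446 t; yield = 87.82%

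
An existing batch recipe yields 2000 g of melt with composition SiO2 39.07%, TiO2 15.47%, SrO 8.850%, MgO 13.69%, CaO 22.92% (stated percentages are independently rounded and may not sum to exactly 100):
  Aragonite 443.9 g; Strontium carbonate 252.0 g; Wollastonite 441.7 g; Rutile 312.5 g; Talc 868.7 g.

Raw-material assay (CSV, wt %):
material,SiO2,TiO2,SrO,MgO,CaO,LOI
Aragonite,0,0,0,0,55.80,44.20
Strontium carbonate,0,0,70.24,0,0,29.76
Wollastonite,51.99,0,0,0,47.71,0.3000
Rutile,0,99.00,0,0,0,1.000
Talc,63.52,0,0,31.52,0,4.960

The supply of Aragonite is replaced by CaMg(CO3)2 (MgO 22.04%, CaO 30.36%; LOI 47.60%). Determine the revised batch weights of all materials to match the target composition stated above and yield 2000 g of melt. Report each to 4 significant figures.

Mid-chain values are printed rounded to 4 significant digits at each printed step; each numeric step carries exact precision all the way through. Each reported value undergoes a single rounding; the derived quantities (totals, the yield, LOI, glass mass, five oxide percentages) are rebuilt in full float precision from the weighed amounts at 2000 g of glass, exactly as printed in question or answer.
Oxide-by-oxide targets in 2000 g melt:
  SiO2: 39.07% × 2000 = 781.4 g
  TiO2: 15.47% × 2000 = 309.4 g
  SrO: 8.850% × 2000 = 177.0 g
  MgO: 13.69% × 2000 = 273.8 g
  CaO: 22.92% × 2000 = 458.4 g
Balance tally, oxide-wise, applying the batch weights above, per the basis as stated (oxide sums agree with the targets within answer rounding):
  SiO2: 739.2·0.5199 + 625.1·0.6352 = 781.4 g (target 781.4 g)
  TiO2: 312.5·0.9900 = 309.4 g (target 309.4 g)
  SrO: 252.0·0.7024 = 177.0 g (target 177.0 g)
  MgO: 348.3·0.2204 + 625.1·0.3152 = 273.8 g (target 273.8 g)
  CaO: 348.3·0.3036 + 739.2·0.4771 = 458.4 g (target 458.4 g)
Glass-mass closure: total batch − LOI = 2000 g (per-oxide target masses sum to 2000 g; the stated basis being 2000 g — deltas are rounding alone).
Batch grand total — Σ batch = 2277 g; LOI loss = Σ batch·LOI = 277.1 g; glass ÷ batch gives a yield of 87.83%.

Revised batch per 2000 g melt:
  CaMg(CO3)2: 348.3 g
  Strontium carbonate: 252.0 g
  Wollastonite: 739.2 g
  Rutile: 312.5 g
  Talc: 625.1 g
Total batch = 2277 g; LOI loss = 277.1 g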